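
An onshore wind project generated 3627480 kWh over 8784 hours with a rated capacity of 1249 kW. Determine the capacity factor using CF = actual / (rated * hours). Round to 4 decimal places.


Capacity factor = actual output / maximum possible output
Maximum possible = rated * hours = 1249 * 8784 = 10971216 kWh
CF = 3627480 / 10971216
CF = 0.3306

0.3306


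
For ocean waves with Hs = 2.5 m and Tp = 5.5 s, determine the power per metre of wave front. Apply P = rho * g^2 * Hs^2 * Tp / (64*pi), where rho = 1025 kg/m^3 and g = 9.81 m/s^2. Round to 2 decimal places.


Apply wave power formula:
  g^2 = 9.81^2 = 96.2361
  Hs^2 = 2.5^2 = 6.25
  Numerator = rho * g^2 * Hs^2 * Tp = 1025 * 96.2361 * 6.25 * 5.5 = 3390818.84
  Denominator = 64 * pi = 201.0619
  P = 3390818.84 / 201.0619 = 16864.55 W/m

16864.55


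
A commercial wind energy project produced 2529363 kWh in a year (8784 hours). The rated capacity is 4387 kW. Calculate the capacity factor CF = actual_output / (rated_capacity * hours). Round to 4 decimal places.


Capacity factor = actual output / maximum possible output
Maximum possible = rated * hours = 4387 * 8784 = 38535408 kWh
CF = 2529363 / 38535408
CF = 0.0656

0.0656


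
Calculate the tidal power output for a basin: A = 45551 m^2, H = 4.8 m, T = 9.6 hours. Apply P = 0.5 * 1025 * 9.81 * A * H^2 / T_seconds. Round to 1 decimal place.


Convert period to seconds: T = 9.6 * 3600 = 34560.0 s
H^2 = 4.8^2 = 23.04
P = 0.5 * rho * g * A * H^2 / T
P = 0.5 * 1025 * 9.81 * 45551 * 23.04 / 34560.0
P = 152675.6 W

152675.6


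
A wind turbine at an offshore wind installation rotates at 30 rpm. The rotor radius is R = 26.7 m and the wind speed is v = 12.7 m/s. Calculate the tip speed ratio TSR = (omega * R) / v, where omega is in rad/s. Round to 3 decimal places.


Convert rotational speed to rad/s:
  omega = 30 * 2 * pi / 60 = 3.1416 rad/s
Compute tip speed:
  v_tip = omega * R = 3.1416 * 26.7 = 83.881 m/s
Tip speed ratio:
  TSR = v_tip / v_wind = 83.881 / 12.7 = 6.605

6.605


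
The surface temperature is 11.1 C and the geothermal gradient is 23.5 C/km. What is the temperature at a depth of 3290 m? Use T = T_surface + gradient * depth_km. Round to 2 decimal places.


Convert depth to km: 3290 / 1000 = 3.29 km
Temperature increase = gradient * depth_km = 23.5 * 3.29 = 77.32 C
Temperature at depth = T_surface + delta_T = 11.1 + 77.32
T = 88.42 C

88.42


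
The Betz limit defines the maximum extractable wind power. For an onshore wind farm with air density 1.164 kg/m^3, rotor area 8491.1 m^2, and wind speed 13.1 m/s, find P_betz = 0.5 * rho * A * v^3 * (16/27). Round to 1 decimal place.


The Betz coefficient Cp_max = 16/27 = 0.5926
v^3 = 13.1^3 = 2248.091
P_betz = 0.5 * rho * A * v^3 * Cp_max
P_betz = 0.5 * 1.164 * 8491.1 * 2248.091 * 0.5926
P_betz = 6583503.1 W

6583503.1


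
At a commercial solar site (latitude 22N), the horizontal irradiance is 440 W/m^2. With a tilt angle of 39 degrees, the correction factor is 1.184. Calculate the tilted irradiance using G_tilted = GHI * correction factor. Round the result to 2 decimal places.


Identify the given values:
  GHI = 440 W/m^2, tilt correction factor = 1.184
Apply the formula G_tilted = GHI * factor:
  G_tilted = 440 * 1.184
  G_tilted = 520.96 W/m^2

520.96


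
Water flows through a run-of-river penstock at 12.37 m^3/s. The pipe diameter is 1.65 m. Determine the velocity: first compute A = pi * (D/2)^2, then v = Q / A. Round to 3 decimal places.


Compute pipe cross-sectional area:
  A = pi * (D/2)^2 = pi * (1.65/2)^2 = 2.1382 m^2
Calculate velocity:
  v = Q / A = 12.37 / 2.1382
  v = 5.785 m/s

5.785


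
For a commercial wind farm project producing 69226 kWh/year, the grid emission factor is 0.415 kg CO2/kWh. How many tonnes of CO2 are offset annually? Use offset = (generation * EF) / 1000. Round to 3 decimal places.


CO2 offset in kg = generation * emission_factor
CO2 offset = 69226 * 0.415 = 28728.79 kg
Convert to tonnes:
  CO2 offset = 28728.79 / 1000 = 28.729 tonnes

28.729


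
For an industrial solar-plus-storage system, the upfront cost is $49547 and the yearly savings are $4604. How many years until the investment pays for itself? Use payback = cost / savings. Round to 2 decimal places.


Simple payback period = initial cost / annual savings
Payback = 49547 / 4604
Payback = 10.76 years

10.76


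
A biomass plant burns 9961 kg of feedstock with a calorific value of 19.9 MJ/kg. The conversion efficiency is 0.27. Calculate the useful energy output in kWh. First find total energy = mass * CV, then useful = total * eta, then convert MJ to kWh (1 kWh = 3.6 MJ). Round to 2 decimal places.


Total energy = mass * CV = 9961 * 19.9 = 198223.9 MJ
Useful energy = total * eta = 198223.9 * 0.27 = 53520.45 MJ
Convert to kWh: 53520.45 / 3.6
Useful energy = 14866.79 kWh

14866.79


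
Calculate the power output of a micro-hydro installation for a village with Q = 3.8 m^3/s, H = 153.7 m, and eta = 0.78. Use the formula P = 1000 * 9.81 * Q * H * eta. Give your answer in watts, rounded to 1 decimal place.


Apply the hydropower formula P = rho * g * Q * H * eta
rho * g = 1000 * 9.81 = 9810.0
P = 9810.0 * 3.8 * 153.7 * 0.78
P = 4469110.3 W

4469110.3


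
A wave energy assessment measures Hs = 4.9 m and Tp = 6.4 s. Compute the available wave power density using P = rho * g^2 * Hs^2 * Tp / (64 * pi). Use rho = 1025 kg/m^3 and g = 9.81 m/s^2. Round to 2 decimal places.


Apply wave power formula:
  g^2 = 9.81^2 = 96.2361
  Hs^2 = 4.9^2 = 24.01
  Numerator = rho * g^2 * Hs^2 * Tp = 1025 * 96.2361 * 24.01 * 6.4 = 15157724.67
  Denominator = 64 * pi = 201.0619
  P = 15157724.67 / 201.0619 = 75388.34 W/m

75388.34


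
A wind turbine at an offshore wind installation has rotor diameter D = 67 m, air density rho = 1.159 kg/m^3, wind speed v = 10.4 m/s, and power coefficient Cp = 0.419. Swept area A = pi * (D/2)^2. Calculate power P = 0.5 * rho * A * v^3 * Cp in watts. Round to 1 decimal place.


Step 1 -- Compute swept area:
  A = pi * (D/2)^2 = pi * (67/2)^2 = 3525.65 m^2
Step 2 -- Apply wind power equation:
  P = 0.5 * rho * A * v^3 * Cp
  v^3 = 10.4^3 = 1124.864
  P = 0.5 * 1.159 * 3525.65 * 1124.864 * 0.419
  P = 962957.2 W

962957.2


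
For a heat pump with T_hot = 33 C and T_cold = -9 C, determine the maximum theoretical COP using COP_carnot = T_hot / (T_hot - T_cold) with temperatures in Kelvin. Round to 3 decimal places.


Convert to Kelvin:
  T_hot = 33 + 273.15 = 306.15 K
  T_cold = -9 + 273.15 = 264.15 K
Apply Carnot COP formula:
  COP = T_hot_K / (T_hot_K - T_cold_K) = 306.15 / 42.0
  COP = 7.289

7.289


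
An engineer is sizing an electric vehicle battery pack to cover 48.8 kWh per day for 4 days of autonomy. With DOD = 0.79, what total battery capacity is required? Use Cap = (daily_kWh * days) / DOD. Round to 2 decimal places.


Total energy needed = daily * days = 48.8 * 4 = 195.2 kWh
Account for depth of discharge:
  Cap = total_energy / DOD = 195.2 / 0.79
  Cap = 247.09 kWh

247.09


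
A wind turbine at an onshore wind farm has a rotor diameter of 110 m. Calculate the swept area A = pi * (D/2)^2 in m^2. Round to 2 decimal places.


Compute the rotor radius:
  r = D / 2 = 110 / 2 = 55.0 m
Calculate swept area:
  A = pi * r^2 = pi * 55.0^2
  A = 9503.32 m^2

9503.32


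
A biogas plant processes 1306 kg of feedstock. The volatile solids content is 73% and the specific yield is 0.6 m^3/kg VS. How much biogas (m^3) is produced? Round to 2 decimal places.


Compute volatile solids:
  VS = mass * VS_fraction = 1306 * 0.73 = 953.38 kg
Calculate biogas volume:
  Biogas = VS * specific_yield = 953.38 * 0.6
  Biogas = 572.03 m^3

572.03


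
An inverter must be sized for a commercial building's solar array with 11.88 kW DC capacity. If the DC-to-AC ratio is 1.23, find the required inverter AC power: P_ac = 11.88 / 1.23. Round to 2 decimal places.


The inverter AC capacity is determined by the DC/AC ratio.
Given: P_dc = 11.88 kW, DC/AC ratio = 1.23
P_ac = P_dc / ratio = 11.88 / 1.23
P_ac = 9.66 kW

9.66


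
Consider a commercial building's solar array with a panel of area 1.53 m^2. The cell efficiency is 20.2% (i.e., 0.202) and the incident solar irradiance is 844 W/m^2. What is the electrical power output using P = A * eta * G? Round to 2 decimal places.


Use the solar power formula P = A * eta * G.
Given: A = 1.53 m^2, eta = 0.202, G = 844 W/m^2
P = 1.53 * 0.202 * 844
P = 260.85 W

260.85


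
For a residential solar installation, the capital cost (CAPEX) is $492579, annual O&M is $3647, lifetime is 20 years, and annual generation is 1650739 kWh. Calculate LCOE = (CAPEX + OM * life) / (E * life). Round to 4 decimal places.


Total cost = CAPEX + OM * lifetime = 492579 + 3647 * 20 = 492579 + 72940 = 565519
Total generation = annual * lifetime = 1650739 * 20 = 33014780 kWh
LCOE = 565519 / 33014780
LCOE = 0.0171 $/kWh

0.0171


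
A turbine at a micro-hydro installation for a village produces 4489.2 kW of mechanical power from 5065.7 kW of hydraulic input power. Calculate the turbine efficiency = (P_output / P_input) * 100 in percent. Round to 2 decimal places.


Turbine efficiency = (output power / input power) * 100
eta = (4489.2 / 5065.7) * 100
eta = 88.62%

88.62


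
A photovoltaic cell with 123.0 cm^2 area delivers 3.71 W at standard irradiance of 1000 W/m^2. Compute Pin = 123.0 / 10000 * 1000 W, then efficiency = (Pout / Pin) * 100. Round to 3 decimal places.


First compute the input power:
  Pin = area_cm2 / 10000 * G = 123.0 / 10000 * 1000 = 12.3 W
Then compute efficiency:
  Efficiency = (Pout / Pin) * 100 = (3.71 / 12.3) * 100
  Efficiency = 30.163%

30.163


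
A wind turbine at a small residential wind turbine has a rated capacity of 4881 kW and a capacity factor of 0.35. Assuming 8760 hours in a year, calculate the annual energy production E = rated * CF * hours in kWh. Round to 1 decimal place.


Annual energy = rated_kW * capacity_factor * hours_per_year
Given: P_rated = 4881 kW, CF = 0.35, hours = 8760
E = 4881 * 0.35 * 8760
E = 14965146.0 kWh

14965146.0


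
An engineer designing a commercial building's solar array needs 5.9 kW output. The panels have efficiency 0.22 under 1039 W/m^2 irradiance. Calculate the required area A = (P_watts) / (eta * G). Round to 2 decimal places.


Convert target power to watts: P = 5.9 * 1000 = 5900.0 W
Compute denominator: eta * G = 0.22 * 1039 = 228.58
Required area A = P / (eta * G) = 5900.0 / 228.58
A = 25.81 m^2

25.81


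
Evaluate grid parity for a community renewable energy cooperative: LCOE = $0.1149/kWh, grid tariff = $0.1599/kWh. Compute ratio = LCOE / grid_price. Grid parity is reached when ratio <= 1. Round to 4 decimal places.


Compare LCOE to grid price:
  LCOE = $0.1149/kWh, Grid price = $0.1599/kWh
  Ratio = LCOE / grid_price = 0.1149 / 0.1599 = 0.7186
  Grid parity achieved (ratio <= 1)? yes

0.7186


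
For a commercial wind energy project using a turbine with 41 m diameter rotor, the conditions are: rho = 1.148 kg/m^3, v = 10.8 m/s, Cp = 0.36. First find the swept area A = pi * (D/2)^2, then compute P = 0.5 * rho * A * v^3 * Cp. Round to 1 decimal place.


Step 1 -- Compute swept area:
  A = pi * (D/2)^2 = pi * (41/2)^2 = 1320.25 m^2
Step 2 -- Apply wind power equation:
  P = 0.5 * rho * A * v^3 * Cp
  v^3 = 10.8^3 = 1259.712
  P = 0.5 * 1.148 * 1320.25 * 1259.712 * 0.36
  P = 343671.3 W

343671.3


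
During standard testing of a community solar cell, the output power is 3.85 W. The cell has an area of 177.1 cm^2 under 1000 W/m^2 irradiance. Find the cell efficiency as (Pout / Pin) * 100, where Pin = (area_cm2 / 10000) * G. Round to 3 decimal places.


First compute the input power:
  Pin = area_cm2 / 10000 * G = 177.1 / 10000 * 1000 = 17.71 W
Then compute efficiency:
  Efficiency = (Pout / Pin) * 100 = (3.85 / 17.71) * 100
  Efficiency = 21.739%

21.739


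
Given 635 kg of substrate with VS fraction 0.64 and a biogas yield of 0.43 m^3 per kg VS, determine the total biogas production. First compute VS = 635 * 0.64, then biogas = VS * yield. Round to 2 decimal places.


Compute volatile solids:
  VS = mass * VS_fraction = 635 * 0.64 = 406.4 kg
Calculate biogas volume:
  Biogas = VS * specific_yield = 406.4 * 0.43
  Biogas = 174.75 m^3

174.75


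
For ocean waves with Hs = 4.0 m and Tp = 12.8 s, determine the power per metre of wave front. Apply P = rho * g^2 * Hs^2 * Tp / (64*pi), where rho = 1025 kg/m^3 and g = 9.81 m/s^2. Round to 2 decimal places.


Apply wave power formula:
  g^2 = 9.81^2 = 96.2361
  Hs^2 = 4.0^2 = 16.0
  Numerator = rho * g^2 * Hs^2 * Tp = 1025 * 96.2361 * 16.0 * 12.8 = 20201882.11
  Denominator = 64 * pi = 201.0619
  P = 20201882.11 / 201.0619 = 100475.92 W/m

100475.92


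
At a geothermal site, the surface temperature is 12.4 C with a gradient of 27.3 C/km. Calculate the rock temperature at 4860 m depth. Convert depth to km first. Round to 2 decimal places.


Convert depth to km: 4860 / 1000 = 4.86 km
Temperature increase = gradient * depth_km = 27.3 * 4.86 = 132.68 C
Temperature at depth = T_surface + delta_T = 12.4 + 132.68
T = 145.08 C

145.08


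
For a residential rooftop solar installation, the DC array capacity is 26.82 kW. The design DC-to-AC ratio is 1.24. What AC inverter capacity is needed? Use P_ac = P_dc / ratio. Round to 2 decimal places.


The inverter AC capacity is determined by the DC/AC ratio.
Given: P_dc = 26.82 kW, DC/AC ratio = 1.24
P_ac = P_dc / ratio = 26.82 / 1.24
P_ac = 21.63 kW

21.63


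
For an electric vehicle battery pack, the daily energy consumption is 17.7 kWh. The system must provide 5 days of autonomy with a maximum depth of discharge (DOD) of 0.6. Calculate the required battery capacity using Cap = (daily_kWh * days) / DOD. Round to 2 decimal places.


Total energy needed = daily * days = 17.7 * 5 = 88.5 kWh
Account for depth of discharge:
  Cap = total_energy / DOD = 88.5 / 0.6
  Cap = 147.50 kWh

147.50


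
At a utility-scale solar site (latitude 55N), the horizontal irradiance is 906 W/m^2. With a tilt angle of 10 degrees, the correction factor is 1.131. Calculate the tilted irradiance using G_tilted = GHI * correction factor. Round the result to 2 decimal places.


Identify the given values:
  GHI = 906 W/m^2, tilt correction factor = 1.131
Apply the formula G_tilted = GHI * factor:
  G_tilted = 906 * 1.131
  G_tilted = 1024.69 W/m^2

1024.69


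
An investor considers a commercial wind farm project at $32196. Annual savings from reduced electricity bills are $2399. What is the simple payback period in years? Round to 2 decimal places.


Simple payback period = initial cost / annual savings
Payback = 32196 / 2399
Payback = 13.42 years

13.42


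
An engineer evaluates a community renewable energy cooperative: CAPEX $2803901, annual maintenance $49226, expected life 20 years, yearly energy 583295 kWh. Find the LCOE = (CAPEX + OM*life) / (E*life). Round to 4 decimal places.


Total cost = CAPEX + OM * lifetime = 2803901 + 49226 * 20 = 2803901 + 984520 = 3788421
Total generation = annual * lifetime = 583295 * 20 = 11665900 kWh
LCOE = 3788421 / 11665900
LCOE = 0.3247 $/kWh

0.3247


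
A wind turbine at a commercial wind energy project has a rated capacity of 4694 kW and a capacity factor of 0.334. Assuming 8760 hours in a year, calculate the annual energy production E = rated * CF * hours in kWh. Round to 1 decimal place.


Annual energy = rated_kW * capacity_factor * hours_per_year
Given: P_rated = 4694 kW, CF = 0.334, hours = 8760
E = 4694 * 0.334 * 8760
E = 13733893.0 kWh

13733893.0


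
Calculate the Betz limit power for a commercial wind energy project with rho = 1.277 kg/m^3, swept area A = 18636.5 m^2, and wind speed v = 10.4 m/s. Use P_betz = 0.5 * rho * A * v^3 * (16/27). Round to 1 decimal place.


The Betz coefficient Cp_max = 16/27 = 0.5926
v^3 = 10.4^3 = 1124.864
P_betz = 0.5 * rho * A * v^3 * Cp_max
P_betz = 0.5 * 1.277 * 18636.5 * 1124.864 * 0.5926
P_betz = 7931977.8 W

7931977.8


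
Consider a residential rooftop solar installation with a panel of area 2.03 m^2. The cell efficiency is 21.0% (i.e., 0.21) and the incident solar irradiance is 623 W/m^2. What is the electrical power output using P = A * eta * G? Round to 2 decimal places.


Use the solar power formula P = A * eta * G.
Given: A = 2.03 m^2, eta = 0.21, G = 623 W/m^2
P = 2.03 * 0.21 * 623
P = 265.58 W

265.58


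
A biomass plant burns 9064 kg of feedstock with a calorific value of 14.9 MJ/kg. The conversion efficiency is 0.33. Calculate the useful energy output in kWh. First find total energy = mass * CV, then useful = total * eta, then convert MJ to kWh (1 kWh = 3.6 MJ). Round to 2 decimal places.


Total energy = mass * CV = 9064 * 14.9 = 135053.6 MJ
Useful energy = total * eta = 135053.6 * 0.33 = 44567.69 MJ
Convert to kWh: 44567.69 / 3.6
Useful energy = 12379.91 kWh

12379.91


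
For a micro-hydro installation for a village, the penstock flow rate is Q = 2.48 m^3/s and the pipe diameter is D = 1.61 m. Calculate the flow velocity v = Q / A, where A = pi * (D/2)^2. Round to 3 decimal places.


Compute pipe cross-sectional area:
  A = pi * (D/2)^2 = pi * (1.61/2)^2 = 2.0358 m^2
Calculate velocity:
  v = Q / A = 2.48 / 2.0358
  v = 1.218 m/s

1.218


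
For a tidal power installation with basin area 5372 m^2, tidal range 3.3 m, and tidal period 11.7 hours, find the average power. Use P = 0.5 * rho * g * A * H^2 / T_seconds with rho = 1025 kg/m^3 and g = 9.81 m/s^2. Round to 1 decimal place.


Convert period to seconds: T = 11.7 * 3600 = 42120.0 s
H^2 = 3.3^2 = 10.89
P = 0.5 * rho * g * A * H^2 / T
P = 0.5 * 1025 * 9.81 * 5372 * 10.89 / 42120.0
P = 6982.9 W

6982.9


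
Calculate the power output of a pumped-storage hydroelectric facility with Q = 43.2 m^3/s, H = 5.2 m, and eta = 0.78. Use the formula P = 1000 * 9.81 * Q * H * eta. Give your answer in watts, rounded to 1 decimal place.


Apply the hydropower formula P = rho * g * Q * H * eta
rho * g = 1000 * 9.81 = 9810.0
P = 9810.0 * 43.2 * 5.2 * 0.78
P = 1718900.4 W

1718900.4


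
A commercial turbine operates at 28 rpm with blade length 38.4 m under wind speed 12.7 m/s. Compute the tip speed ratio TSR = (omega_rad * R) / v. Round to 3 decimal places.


Convert rotational speed to rad/s:
  omega = 28 * 2 * pi / 60 = 2.9322 rad/s
Compute tip speed:
  v_tip = omega * R = 2.9322 * 38.4 = 112.595 m/s
Tip speed ratio:
  TSR = v_tip / v_wind = 112.595 / 12.7 = 8.866

8.866


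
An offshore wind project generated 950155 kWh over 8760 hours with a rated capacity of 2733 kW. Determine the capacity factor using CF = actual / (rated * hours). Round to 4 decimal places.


Capacity factor = actual output / maximum possible output
Maximum possible = rated * hours = 2733 * 8760 = 23941080 kWh
CF = 950155 / 23941080
CF = 0.0397

0.0397


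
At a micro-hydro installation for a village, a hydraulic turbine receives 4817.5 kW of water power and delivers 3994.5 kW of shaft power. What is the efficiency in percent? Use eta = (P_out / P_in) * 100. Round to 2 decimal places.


Turbine efficiency = (output power / input power) * 100
eta = (3994.5 / 4817.5) * 100
eta = 82.92%

82.92


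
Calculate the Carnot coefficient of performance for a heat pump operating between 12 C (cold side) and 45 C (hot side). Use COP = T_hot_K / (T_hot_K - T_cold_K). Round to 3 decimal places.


Convert to Kelvin:
  T_hot = 45 + 273.15 = 318.15 K
  T_cold = 12 + 273.15 = 285.15 K
Apply Carnot COP formula:
  COP = T_hot_K / (T_hot_K - T_cold_K) = 318.15 / 33.0
  COP = 9.641

9.641


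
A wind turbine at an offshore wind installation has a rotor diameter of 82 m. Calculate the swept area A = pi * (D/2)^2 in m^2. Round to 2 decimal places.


Compute the rotor radius:
  r = D / 2 = 82 / 2 = 41.0 m
Calculate swept area:
  A = pi * r^2 = pi * 41.0^2
  A = 5281.02 m^2

5281.02


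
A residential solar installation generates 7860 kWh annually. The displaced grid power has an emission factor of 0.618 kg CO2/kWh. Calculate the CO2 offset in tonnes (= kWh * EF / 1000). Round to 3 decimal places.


CO2 offset in kg = generation * emission_factor
CO2 offset = 7860 * 0.618 = 4857.48 kg
Convert to tonnes:
  CO2 offset = 4857.48 / 1000 = 4.857 tonnes

4.857


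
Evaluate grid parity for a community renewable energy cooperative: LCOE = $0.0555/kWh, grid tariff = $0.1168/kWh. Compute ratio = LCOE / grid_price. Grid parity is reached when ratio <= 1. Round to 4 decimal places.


Compare LCOE to grid price:
  LCOE = $0.0555/kWh, Grid price = $0.1168/kWh
  Ratio = LCOE / grid_price = 0.0555 / 0.1168 = 0.4752
  Grid parity achieved (ratio <= 1)? yes

0.4752


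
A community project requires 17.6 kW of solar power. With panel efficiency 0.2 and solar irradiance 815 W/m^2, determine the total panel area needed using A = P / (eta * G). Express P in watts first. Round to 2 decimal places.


Convert target power to watts: P = 17.6 * 1000 = 17600.0 W
Compute denominator: eta * G = 0.2 * 815 = 163.0
Required area A = P / (eta * G) = 17600.0 / 163.0
A = 107.98 m^2

107.98


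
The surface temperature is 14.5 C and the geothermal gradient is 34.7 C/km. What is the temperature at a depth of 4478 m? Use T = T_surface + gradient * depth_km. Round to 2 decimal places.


Convert depth to km: 4478 / 1000 = 4.478 km
Temperature increase = gradient * depth_km = 34.7 * 4.478 = 155.39 C
Temperature at depth = T_surface + delta_T = 14.5 + 155.39
T = 169.89 C

169.89


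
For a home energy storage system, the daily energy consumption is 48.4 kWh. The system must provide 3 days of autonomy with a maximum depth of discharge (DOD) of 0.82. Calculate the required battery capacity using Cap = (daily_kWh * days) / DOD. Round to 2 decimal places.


Total energy needed = daily * days = 48.4 * 3 = 145.2 kWh
Account for depth of discharge:
  Cap = total_energy / DOD = 145.2 / 0.82
  Cap = 177.07 kWh

177.07


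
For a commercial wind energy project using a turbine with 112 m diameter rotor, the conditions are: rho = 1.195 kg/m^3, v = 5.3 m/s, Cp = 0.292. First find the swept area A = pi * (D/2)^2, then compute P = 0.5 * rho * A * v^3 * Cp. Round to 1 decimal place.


Step 1 -- Compute swept area:
  A = pi * (D/2)^2 = pi * (112/2)^2 = 9852.03 m^2
Step 2 -- Apply wind power equation:
  P = 0.5 * rho * A * v^3 * Cp
  v^3 = 5.3^3 = 148.877
  P = 0.5 * 1.195 * 9852.03 * 148.877 * 0.292
  P = 255902.4 W

255902.4


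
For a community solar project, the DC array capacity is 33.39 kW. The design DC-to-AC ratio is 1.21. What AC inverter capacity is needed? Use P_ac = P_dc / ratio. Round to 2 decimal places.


The inverter AC capacity is determined by the DC/AC ratio.
Given: P_dc = 33.39 kW, DC/AC ratio = 1.21
P_ac = P_dc / ratio = 33.39 / 1.21
P_ac = 27.60 kW

27.60


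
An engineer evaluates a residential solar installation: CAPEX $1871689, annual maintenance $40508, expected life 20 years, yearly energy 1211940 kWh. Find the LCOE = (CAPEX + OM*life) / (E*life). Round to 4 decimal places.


Total cost = CAPEX + OM * lifetime = 1871689 + 40508 * 20 = 1871689 + 810160 = 2681849
Total generation = annual * lifetime = 1211940 * 20 = 24238800 kWh
LCOE = 2681849 / 24238800
LCOE = 0.1106 $/kWh

0.1106


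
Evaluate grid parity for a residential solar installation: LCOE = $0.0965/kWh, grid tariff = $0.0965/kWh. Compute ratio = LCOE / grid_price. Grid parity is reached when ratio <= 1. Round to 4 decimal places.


Compare LCOE to grid price:
  LCOE = $0.0965/kWh, Grid price = $0.0965/kWh
  Ratio = LCOE / grid_price = 0.0965 / 0.0965 = 1.0000
  Grid parity achieved (ratio <= 1)? yes

1.0000


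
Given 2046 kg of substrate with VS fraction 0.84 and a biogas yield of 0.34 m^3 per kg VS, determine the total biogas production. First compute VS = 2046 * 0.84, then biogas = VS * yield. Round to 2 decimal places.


Compute volatile solids:
  VS = mass * VS_fraction = 2046 * 0.84 = 1718.64 kg
Calculate biogas volume:
  Biogas = VS * specific_yield = 1718.64 * 0.34
  Biogas = 584.34 m^3

584.34


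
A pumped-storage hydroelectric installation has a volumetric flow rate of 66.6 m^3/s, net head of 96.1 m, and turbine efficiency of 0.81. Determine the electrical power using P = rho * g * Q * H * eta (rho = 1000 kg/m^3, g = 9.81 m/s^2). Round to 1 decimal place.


Apply the hydropower formula P = rho * g * Q * H * eta
rho * g = 1000 * 9.81 = 9810.0
P = 9810.0 * 66.6 * 96.1 * 0.81
P = 50857106.0 W

50857106.0


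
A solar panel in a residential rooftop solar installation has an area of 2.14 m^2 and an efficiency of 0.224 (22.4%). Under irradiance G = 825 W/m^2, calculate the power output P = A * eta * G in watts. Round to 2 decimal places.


Use the solar power formula P = A * eta * G.
Given: A = 2.14 m^2, eta = 0.224, G = 825 W/m^2
P = 2.14 * 0.224 * 825
P = 395.47 W

395.47


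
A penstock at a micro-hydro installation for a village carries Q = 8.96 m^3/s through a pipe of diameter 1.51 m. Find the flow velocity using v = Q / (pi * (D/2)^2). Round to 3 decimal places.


Compute pipe cross-sectional area:
  A = pi * (D/2)^2 = pi * (1.51/2)^2 = 1.7908 m^2
Calculate velocity:
  v = Q / A = 8.96 / 1.7908
  v = 5.003 m/s

5.003


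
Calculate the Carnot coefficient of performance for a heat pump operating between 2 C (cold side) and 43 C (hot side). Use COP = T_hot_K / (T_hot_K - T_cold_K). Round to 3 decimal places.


Convert to Kelvin:
  T_hot = 43 + 273.15 = 316.15 K
  T_cold = 2 + 273.15 = 275.15 K
Apply Carnot COP formula:
  COP = T_hot_K / (T_hot_K - T_cold_K) = 316.15 / 41.0
  COP = 7.711

7.711


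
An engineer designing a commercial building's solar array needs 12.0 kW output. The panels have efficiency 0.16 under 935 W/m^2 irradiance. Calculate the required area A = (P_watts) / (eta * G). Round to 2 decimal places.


Convert target power to watts: P = 12.0 * 1000 = 12000.0 W
Compute denominator: eta * G = 0.16 * 935 = 149.6
Required area A = P / (eta * G) = 12000.0 / 149.6
A = 80.21 m^2

80.21


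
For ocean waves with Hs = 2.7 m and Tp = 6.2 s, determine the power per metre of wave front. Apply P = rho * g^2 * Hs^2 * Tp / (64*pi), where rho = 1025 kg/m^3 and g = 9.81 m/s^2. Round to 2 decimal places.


Apply wave power formula:
  g^2 = 9.81^2 = 96.2361
  Hs^2 = 2.7^2 = 7.29
  Numerator = rho * g^2 * Hs^2 * Tp = 1025 * 96.2361 * 7.29 * 6.2 = 4458421.23
  Denominator = 64 * pi = 201.0619
  P = 4458421.23 / 201.0619 = 22174.37 W/m

22174.37


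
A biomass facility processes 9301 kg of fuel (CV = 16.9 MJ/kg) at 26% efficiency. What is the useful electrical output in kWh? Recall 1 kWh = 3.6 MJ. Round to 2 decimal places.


Total energy = mass * CV = 9301 * 16.9 = 157186.9 MJ
Useful energy = total * eta = 157186.9 * 0.26 = 40868.59 MJ
Convert to kWh: 40868.59 / 3.6
Useful energy = 11352.39 kWh

11352.39


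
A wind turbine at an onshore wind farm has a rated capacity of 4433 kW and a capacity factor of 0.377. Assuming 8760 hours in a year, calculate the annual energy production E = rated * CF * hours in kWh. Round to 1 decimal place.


Annual energy = rated_kW * capacity_factor * hours_per_year
Given: P_rated = 4433 kW, CF = 0.377, hours = 8760
E = 4433 * 0.377 * 8760
E = 14640071.2 kWh

14640071.2


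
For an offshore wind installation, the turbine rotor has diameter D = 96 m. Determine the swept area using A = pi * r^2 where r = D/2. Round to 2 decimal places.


Compute the rotor radius:
  r = D / 2 = 96 / 2 = 48.0 m
Calculate swept area:
  A = pi * r^2 = pi * 48.0^2
  A = 7238.23 m^2

7238.23


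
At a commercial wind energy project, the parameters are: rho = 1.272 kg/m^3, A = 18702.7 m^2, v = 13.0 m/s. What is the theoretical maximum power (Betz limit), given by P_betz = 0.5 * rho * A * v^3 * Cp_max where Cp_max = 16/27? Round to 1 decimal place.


The Betz coefficient Cp_max = 16/27 = 0.5926
v^3 = 13.0^3 = 2197.0
P_betz = 0.5 * rho * A * v^3 * Cp_max
P_betz = 0.5 * 1.272 * 18702.7 * 2197.0 * 0.5926
P_betz = 15486301.1 W

15486301.1


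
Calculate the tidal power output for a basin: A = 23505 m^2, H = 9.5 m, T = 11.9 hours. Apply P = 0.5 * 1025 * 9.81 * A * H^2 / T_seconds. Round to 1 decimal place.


Convert period to seconds: T = 11.9 * 3600 = 42840.0 s
H^2 = 9.5^2 = 90.25
P = 0.5 * rho * g * A * H^2 / T
P = 0.5 * 1025 * 9.81 * 23505 * 90.25 / 42840.0
P = 248955.0 W

248955.0


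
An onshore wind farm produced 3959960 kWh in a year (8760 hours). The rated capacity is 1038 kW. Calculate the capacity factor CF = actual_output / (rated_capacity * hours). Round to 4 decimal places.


Capacity factor = actual output / maximum possible output
Maximum possible = rated * hours = 1038 * 8760 = 9092880 kWh
CF = 3959960 / 9092880
CF = 0.4355

0.4355


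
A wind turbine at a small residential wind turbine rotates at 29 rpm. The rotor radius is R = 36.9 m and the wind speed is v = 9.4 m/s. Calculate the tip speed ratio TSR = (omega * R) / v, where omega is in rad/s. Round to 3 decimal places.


Convert rotational speed to rad/s:
  omega = 29 * 2 * pi / 60 = 3.0369 rad/s
Compute tip speed:
  v_tip = omega * R = 3.0369 * 36.9 = 112.061 m/s
Tip speed ratio:
  TSR = v_tip / v_wind = 112.061 / 9.4 = 11.921

11.921


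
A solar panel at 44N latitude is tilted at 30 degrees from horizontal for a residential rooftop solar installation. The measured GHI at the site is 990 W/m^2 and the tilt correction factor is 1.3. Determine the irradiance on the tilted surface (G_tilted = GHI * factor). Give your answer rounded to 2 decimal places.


Identify the given values:
  GHI = 990 W/m^2, tilt correction factor = 1.3
Apply the formula G_tilted = GHI * factor:
  G_tilted = 990 * 1.3
  G_tilted = 1287.00 W/m^2

1287.00


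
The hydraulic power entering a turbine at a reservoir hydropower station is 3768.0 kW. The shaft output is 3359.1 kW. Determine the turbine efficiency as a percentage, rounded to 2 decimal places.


Turbine efficiency = (output power / input power) * 100
eta = (3359.1 / 3768.0) * 100
eta = 89.15%

89.15


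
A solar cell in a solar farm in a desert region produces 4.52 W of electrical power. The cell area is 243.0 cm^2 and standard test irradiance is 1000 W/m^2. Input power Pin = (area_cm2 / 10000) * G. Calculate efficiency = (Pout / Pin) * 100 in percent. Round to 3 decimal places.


First compute the input power:
  Pin = area_cm2 / 10000 * G = 243.0 / 10000 * 1000 = 24.3 W
Then compute efficiency:
  Efficiency = (Pout / Pin) * 100 = (4.52 / 24.3) * 100
  Efficiency = 18.601%

18.601


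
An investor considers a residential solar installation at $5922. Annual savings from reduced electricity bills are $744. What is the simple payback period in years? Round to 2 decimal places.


Simple payback period = initial cost / annual savings
Payback = 5922 / 744
Payback = 7.96 years

7.96


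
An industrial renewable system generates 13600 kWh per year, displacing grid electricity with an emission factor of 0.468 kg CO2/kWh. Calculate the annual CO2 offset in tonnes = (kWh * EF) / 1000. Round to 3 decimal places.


CO2 offset in kg = generation * emission_factor
CO2 offset = 13600 * 0.468 = 6364.8 kg
Convert to tonnes:
  CO2 offset = 6364.8 / 1000 = 6.365 tonnes

6.365


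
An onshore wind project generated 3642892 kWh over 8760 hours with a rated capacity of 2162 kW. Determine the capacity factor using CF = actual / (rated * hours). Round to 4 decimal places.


Capacity factor = actual output / maximum possible output
Maximum possible = rated * hours = 2162 * 8760 = 18939120 kWh
CF = 3642892 / 18939120
CF = 0.1923

0.1923


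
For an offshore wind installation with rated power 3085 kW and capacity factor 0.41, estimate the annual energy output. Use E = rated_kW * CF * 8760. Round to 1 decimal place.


Annual energy = rated_kW * capacity_factor * hours_per_year
Given: P_rated = 3085 kW, CF = 0.41, hours = 8760
E = 3085 * 0.41 * 8760
E = 11080086.0 kWh

11080086.0


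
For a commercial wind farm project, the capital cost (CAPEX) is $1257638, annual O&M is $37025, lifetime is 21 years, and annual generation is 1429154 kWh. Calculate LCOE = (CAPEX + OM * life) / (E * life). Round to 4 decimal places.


Total cost = CAPEX + OM * lifetime = 1257638 + 37025 * 21 = 1257638 + 777525 = 2035163
Total generation = annual * lifetime = 1429154 * 21 = 30012234 kWh
LCOE = 2035163 / 30012234
LCOE = 0.0678 $/kWh

0.0678


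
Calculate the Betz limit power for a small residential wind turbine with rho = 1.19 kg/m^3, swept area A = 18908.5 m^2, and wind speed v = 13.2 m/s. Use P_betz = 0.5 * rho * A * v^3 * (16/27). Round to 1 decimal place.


The Betz coefficient Cp_max = 16/27 = 0.5926
v^3 = 13.2^3 = 2299.968
P_betz = 0.5 * rho * A * v^3 * Cp_max
P_betz = 0.5 * 1.19 * 18908.5 * 2299.968 * 0.5926
P_betz = 15333879.8 W

15333879.8


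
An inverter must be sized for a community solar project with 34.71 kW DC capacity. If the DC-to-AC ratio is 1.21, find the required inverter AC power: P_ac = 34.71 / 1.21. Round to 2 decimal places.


The inverter AC capacity is determined by the DC/AC ratio.
Given: P_dc = 34.71 kW, DC/AC ratio = 1.21
P_ac = P_dc / ratio = 34.71 / 1.21
P_ac = 28.69 kW

28.69


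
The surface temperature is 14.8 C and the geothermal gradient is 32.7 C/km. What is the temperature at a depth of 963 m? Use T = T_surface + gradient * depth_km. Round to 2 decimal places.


Convert depth to km: 963 / 1000 = 0.963 km
Temperature increase = gradient * depth_km = 32.7 * 0.963 = 31.49 C
Temperature at depth = T_surface + delta_T = 14.8 + 31.49
T = 46.29 C

46.29


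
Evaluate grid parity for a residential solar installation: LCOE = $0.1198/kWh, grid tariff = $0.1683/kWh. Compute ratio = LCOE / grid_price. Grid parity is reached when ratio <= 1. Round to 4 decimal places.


Compare LCOE to grid price:
  LCOE = $0.1198/kWh, Grid price = $0.1683/kWh
  Ratio = LCOE / grid_price = 0.1198 / 0.1683 = 0.7118
  Grid parity achieved (ratio <= 1)? yes

0.7118


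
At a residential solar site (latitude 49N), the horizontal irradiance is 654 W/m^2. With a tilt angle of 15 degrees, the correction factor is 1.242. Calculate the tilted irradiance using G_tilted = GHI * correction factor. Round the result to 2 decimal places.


Identify the given values:
  GHI = 654 W/m^2, tilt correction factor = 1.242
Apply the formula G_tilted = GHI * factor:
  G_tilted = 654 * 1.242
  G_tilted = 812.27 W/m^2

812.27


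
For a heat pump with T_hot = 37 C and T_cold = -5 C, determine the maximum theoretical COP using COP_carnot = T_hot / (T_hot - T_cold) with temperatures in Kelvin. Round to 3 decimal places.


Convert to Kelvin:
  T_hot = 37 + 273.15 = 310.15 K
  T_cold = -5 + 273.15 = 268.15 K
Apply Carnot COP formula:
  COP = T_hot_K / (T_hot_K - T_cold_K) = 310.15 / 42.0
  COP = 7.385

7.385


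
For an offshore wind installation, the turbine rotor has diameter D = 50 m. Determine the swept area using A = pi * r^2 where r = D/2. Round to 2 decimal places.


Compute the rotor radius:
  r = D / 2 = 50 / 2 = 25.0 m
Calculate swept area:
  A = pi * r^2 = pi * 25.0^2
  A = 1963.50 m^2

1963.50


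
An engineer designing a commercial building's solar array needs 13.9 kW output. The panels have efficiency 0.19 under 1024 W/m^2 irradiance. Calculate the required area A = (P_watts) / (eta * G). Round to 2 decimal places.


Convert target power to watts: P = 13.9 * 1000 = 13900.0 W
Compute denominator: eta * G = 0.19 * 1024 = 194.56
Required area A = P / (eta * G) = 13900.0 / 194.56
A = 71.44 m^2

71.44


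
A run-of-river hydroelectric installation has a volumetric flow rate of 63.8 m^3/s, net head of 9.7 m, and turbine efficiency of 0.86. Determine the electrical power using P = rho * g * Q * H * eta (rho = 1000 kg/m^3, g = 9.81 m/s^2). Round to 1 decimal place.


Apply the hydropower formula P = rho * g * Q * H * eta
rho * g = 1000 * 9.81 = 9810.0
P = 9810.0 * 63.8 * 9.7 * 0.86
P = 5221074.3 W

5221074.3


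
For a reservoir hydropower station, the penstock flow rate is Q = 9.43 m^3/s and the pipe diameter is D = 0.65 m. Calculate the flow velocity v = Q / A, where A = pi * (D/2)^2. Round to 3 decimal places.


Compute pipe cross-sectional area:
  A = pi * (D/2)^2 = pi * (0.65/2)^2 = 0.3318 m^2
Calculate velocity:
  v = Q / A = 9.43 / 0.3318
  v = 28.418 m/s

28.418


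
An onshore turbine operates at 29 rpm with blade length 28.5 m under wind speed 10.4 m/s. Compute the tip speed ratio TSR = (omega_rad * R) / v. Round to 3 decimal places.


Convert rotational speed to rad/s:
  omega = 29 * 2 * pi / 60 = 3.0369 rad/s
Compute tip speed:
  v_tip = omega * R = 3.0369 * 28.5 = 86.551 m/s
Tip speed ratio:
  TSR = v_tip / v_wind = 86.551 / 10.4 = 8.322

8.322


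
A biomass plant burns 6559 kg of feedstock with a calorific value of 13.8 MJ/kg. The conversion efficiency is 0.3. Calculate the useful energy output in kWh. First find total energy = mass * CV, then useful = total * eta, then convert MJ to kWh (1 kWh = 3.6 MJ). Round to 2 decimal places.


Total energy = mass * CV = 6559 * 13.8 = 90514.2 MJ
Useful energy = total * eta = 90514.2 * 0.3 = 27154.26 MJ
Convert to kWh: 27154.26 / 3.6
Useful energy = 7542.85 kWh

7542.85


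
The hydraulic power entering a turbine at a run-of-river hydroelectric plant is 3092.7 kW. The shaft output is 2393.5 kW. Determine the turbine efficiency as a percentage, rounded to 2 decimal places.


Turbine efficiency = (output power / input power) * 100
eta = (2393.5 / 3092.7) * 100
eta = 77.39%

77.39


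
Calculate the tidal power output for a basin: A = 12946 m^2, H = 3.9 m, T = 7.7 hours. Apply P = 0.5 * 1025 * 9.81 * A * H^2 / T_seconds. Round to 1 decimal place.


Convert period to seconds: T = 7.7 * 3600 = 27720.0 s
H^2 = 3.9^2 = 15.21
P = 0.5 * rho * g * A * H^2 / T
P = 0.5 * 1025 * 9.81 * 12946 * 15.21 / 27720.0
P = 35713.7 W

35713.7


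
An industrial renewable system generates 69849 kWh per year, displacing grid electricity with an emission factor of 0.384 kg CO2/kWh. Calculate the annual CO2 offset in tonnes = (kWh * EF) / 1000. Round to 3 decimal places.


CO2 offset in kg = generation * emission_factor
CO2 offset = 69849 * 0.384 = 26822.02 kg
Convert to tonnes:
  CO2 offset = 26822.02 / 1000 = 26.822 tonnes

26.822


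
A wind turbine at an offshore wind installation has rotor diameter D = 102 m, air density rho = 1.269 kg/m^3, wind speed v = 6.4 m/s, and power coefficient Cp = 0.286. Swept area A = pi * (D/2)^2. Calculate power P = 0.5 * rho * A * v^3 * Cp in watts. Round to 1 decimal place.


Step 1 -- Compute swept area:
  A = pi * (D/2)^2 = pi * (102/2)^2 = 8171.28 m^2
Step 2 -- Apply wind power equation:
  P = 0.5 * rho * A * v^3 * Cp
  v^3 = 6.4^3 = 262.144
  P = 0.5 * 1.269 * 8171.28 * 262.144 * 0.286
  P = 388711.9 W

388711.9


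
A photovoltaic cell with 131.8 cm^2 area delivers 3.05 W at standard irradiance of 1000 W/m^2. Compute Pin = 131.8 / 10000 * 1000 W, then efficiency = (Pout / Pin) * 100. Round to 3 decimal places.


First compute the input power:
  Pin = area_cm2 / 10000 * G = 131.8 / 10000 * 1000 = 13.18 W
Then compute efficiency:
  Efficiency = (Pout / Pin) * 100 = (3.05 / 13.18) * 100
  Efficiency = 23.141%

23.141


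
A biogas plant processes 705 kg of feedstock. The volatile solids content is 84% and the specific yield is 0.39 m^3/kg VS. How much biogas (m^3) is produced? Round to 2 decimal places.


Compute volatile solids:
  VS = mass * VS_fraction = 705 * 0.84 = 592.2 kg
Calculate biogas volume:
  Biogas = VS * specific_yield = 592.2 * 0.39
  Biogas = 230.96 m^3

230.96


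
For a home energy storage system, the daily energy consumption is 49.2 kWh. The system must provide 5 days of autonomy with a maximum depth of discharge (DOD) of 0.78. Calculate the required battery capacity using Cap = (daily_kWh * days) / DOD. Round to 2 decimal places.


Total energy needed = daily * days = 49.2 * 5 = 246.0 kWh
Account for depth of discharge:
  Cap = total_energy / DOD = 246.0 / 0.78
  Cap = 315.38 kWh

315.38


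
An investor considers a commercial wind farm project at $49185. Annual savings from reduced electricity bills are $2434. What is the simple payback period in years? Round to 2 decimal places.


Simple payback period = initial cost / annual savings
Payback = 49185 / 2434
Payback = 20.21 years

20.21
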